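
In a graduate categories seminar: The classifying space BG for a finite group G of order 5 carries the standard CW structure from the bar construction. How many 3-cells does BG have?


In the bar-construction CW model of BG, the n-cells are indexed by
n-tuples [g_1|...|g_n] of non-identity elements of G (degenerate
simplices with some g_i = e do not contribute cells), so there are
(|G| - 1)^n n-cells.
For dim = 3 with |G| = 5:
cells = (5 - 1)^3 = 4^3 = 64

64


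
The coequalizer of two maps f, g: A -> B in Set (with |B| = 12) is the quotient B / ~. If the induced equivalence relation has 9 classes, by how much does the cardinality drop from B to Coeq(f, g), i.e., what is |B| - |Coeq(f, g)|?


The coequalizer Coeq(f, g) = B / ~ has one element per equivalence class.
|B| = 12, |Coeq(f, g)| = 9.
|B| - |Coeq(f, g)| = 12 - 9 = 3.

3


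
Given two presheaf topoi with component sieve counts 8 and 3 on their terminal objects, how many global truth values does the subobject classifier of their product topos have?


In a product of presheaf topoi E_1 x E_2, the subobject classifier
is Omega = Omega_1 x Omega_2 (componentwise), so
|Omega(top)| = |Omega_1(top_1)| * |Omega_2(top_2)|.
= 8 * 3 = 24.

24


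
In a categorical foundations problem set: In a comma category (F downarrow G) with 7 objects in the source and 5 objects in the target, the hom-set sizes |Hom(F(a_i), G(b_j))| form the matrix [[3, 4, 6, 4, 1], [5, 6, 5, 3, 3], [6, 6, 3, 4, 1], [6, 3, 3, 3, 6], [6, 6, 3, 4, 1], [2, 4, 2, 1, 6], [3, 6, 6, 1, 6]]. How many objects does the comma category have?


Objects of (F downarrow G) are triples (a, b, h: F(a)->G(b)).
The count equals the sum of all entries in the hom-matrix.
sum(row 0) = 18
sum(row 1) = 22
sum(row 2) = 20
sum(row 3) = 21
sum(row 4) = 20
sum(row 5) = 15
sum(row 6) = 22
Grand total = 138

138


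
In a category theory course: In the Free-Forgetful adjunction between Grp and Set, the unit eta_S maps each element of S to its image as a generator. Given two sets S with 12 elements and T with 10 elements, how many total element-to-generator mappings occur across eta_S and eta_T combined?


The unit eta_X: X -> U(F(X)) of the Free-Forgetful adjunction
maps each element of X to a generator of F(X). For X = S + T (disjoint
union in Set), |S + T| = |S| + |T|.
Total mappings = 12 + 10 = 22.

22


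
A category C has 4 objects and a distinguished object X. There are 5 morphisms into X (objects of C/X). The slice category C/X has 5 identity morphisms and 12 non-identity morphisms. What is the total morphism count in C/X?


In the slice category C/X, objects are morphisms to X.
Identity morphisms: 5 (one per object of C/X).
Non-identity morphisms: 12.
Total = 5 + 12 = 17

17


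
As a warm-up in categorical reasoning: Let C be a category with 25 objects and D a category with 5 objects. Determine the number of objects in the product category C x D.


The product category C x D has objects that are pairs (c, d).
Number of pairs = |Ob(C)| * |Ob(D)| = 25 * 5 = 125

125


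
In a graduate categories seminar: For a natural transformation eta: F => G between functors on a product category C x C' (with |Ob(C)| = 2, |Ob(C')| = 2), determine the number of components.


A natural transformation eta: F => G assigns one component morphism per
object of the domain category.
The domain is the product category C x C', so
|Ob(C x C')| = |Ob(C)| * |Ob(C')| = 2 * 2 = 4.
Therefore eta has 4 component morphisms.

4


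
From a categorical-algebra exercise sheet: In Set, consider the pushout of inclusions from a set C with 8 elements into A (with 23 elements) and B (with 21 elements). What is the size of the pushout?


The pushout A +_C B identifies the images of C in A and B.
|A +_C B| = |A| + |B| - |C| (for injections).
= 23 + 21 - 8 = 36

36


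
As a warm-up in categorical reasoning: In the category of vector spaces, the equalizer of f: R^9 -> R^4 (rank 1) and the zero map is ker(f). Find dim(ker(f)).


The equalizer of f and the zero map is ker(f).
By the rank-nullity theorem: dim(ker(f)) = dim(domain) - rank(f).
dim(ker(f)) = 9 - 1 = 8

8


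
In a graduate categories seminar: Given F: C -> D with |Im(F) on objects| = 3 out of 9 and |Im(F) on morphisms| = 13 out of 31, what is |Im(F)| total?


The image of F consists of distinct objects and distinct morphisms.
|Im(F)| on objects = 3
|Im(F)| on morphisms = 13
Total image cardinality = 3 + 13 = 16

16


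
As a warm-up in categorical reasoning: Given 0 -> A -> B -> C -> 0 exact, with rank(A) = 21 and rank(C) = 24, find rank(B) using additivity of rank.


For a short exact sequence 0 -> A -> B -> C -> 0,
rank is additive: rank(B) = rank(A) + rank(C).
rank(B) = 21 + 24 = 45

45


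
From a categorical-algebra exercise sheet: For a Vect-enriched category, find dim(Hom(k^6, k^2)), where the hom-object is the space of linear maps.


In Vect-enriched categories, Hom(k^n, k^m) is the space of m x n matrices.
dim(Hom(k^6, k^2)) = 2 * 6 = 12

12


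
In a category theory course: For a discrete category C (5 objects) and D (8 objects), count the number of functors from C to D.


A functor from a discrete category C to D is determined by
where each object maps. Each of the 5 objects of C can map
to any of the 8 objects of D independently.
Number of functors = 8^5 = 32768

32768


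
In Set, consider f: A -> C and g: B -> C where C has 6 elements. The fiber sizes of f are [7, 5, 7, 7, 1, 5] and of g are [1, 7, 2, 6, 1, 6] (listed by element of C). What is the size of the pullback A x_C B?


The pullback A x_C B consists of pairs (a, b) with f(a) = g(b).
For each element c in C, the fiber product has |f^-1(c)| * |g^-1(c)| elements.
Summing over C: 7 * 1 + 5 * 7 + 7 * 2 + 7 * 6 + 1 * 1 + 5 * 6
= 7 + 35 + 14 + 42 + 1 + 30 = 129

129


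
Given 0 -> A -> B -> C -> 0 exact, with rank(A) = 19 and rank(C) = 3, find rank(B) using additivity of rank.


For a short exact sequence 0 -> A -> B -> C -> 0,
rank is additive: rank(B) = rank(A) + rank(C).
rank(B) = 19 + 3 = 22

22


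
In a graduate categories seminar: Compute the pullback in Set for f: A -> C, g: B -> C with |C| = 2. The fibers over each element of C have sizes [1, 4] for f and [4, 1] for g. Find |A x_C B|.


The pullback A x_C B consists of pairs (a, b) with f(a) = g(b).
For each element c in C, the fiber product has |f^-1(c)| * |g^-1(c)| elements.
Summing over C: 1 * 4 + 4 * 1
= 4 + 4 = 8

8


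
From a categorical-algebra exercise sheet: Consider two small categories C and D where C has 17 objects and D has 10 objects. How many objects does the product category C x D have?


The product category C x D has objects that are pairs (c, d).
Number of pairs = |Ob(C)| * |Ob(D)| = 17 * 10 = 170

170


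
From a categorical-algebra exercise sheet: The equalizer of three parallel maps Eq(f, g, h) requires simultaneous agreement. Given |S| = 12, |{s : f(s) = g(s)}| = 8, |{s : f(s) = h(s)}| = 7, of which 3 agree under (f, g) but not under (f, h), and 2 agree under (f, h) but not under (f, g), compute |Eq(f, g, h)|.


Eq(f, g, h) is the triple-agreement set: points in S where all three
maps take the same value. Using inclusion-exclusion on the pairwise data:
Pair (f, g) agrees on 8 points; pair (f, h) on 7 points.
Points agreeing under (f, g) but not (f, h) = 3; under (f, h) but not (f, g) = 2.
Triple-agreement = agreement-in-(f, g) minus points that agree under (f, g) but not (f, h):
|Eq(f, g, h)| = 8 - 3 = 5
(cross-check via (f, h): 7 - 2 = 5.)

5


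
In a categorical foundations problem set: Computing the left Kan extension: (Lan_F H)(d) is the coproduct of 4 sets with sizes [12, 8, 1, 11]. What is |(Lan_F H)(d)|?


Pointwise, the left Kan extension (Lan_F H)(d) is the colimit, indexed
by the comma category (F downarrow d), of H composed with the
projection (F downarrow d) -> C. Here that colimit is given
as a coproduct (disjoint union) of sets, so its cardinality is the
sum of the sizes of the summands.
Coproduct of sets with sizes: 12 + 8 + 1 + 11
= 32

32


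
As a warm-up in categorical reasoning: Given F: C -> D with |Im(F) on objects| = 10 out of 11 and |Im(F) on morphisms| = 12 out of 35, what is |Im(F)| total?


The image of F consists of distinct objects and distinct morphisms.
|Im(F)| on objects = 10
|Im(F)| on morphisms = 12
Total image cardinality = 10 + 12 = 22

22


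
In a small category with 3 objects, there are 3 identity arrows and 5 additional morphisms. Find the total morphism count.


Each object has an identity morphism, giving 3 identities.
Adding the 5 non-identity morphisms:
Total = 3 + 5 = 8

8


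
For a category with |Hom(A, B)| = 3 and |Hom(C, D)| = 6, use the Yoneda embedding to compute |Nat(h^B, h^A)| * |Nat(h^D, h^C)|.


By the Yoneda lemma, Nat(h^B, h^A) is isomorphic to Hom(A, B),
so |Nat(h^B, h^A)| = |Hom(A, B)| and |Nat(h^D, h^C)| = |Hom(C, D)|.
|Hom(A, B)| = 3, |Hom(C, D)| = 6.
|Nat(h^B, h^A) x Nat(h^D, h^C)| = 3 * 6 = 18

18


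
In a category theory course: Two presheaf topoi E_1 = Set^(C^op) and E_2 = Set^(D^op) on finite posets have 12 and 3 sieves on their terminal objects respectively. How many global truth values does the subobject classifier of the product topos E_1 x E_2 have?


In a product of presheaf topoi E_1 x E_2, the subobject classifier
is Omega = Omega_1 x Omega_2 (componentwise), so
|Omega(top)| = |Omega_1(top_1)| * |Omega_2(top_2)|.
= 12 * 3 = 36.

36


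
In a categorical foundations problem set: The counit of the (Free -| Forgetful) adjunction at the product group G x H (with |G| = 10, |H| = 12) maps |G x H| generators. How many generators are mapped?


The counit epsilon_K: F(U(K)) -> K of the Free-Forgetful adjunction
maps |K| generators of F(U(K)) into K. For K = G x H (the product group),
|G x H| = |G| * |H|.
Total generators mapped = 10 * 12 = 120.

120


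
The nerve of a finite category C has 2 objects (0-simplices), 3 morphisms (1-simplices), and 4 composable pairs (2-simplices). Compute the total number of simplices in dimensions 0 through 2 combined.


The 2-skeleton of the nerve N(C) consists of simplices in dimensions 0, 1, 2:
  |N(C)_0| = 2 (objects)
  |N(C)_1| = 3 (morphisms)
  |N(C)_2| = 4 (composable pairs)
Total = 2 + 3 + 4 = 9

9


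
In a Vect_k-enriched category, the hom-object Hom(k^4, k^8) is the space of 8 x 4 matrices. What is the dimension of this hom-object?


In Vect-enriched categories, Hom(k^n, k^m) is the space of m x n matrices.
dim(Hom(k^4, k^8)) = 8 * 4 = 32

32


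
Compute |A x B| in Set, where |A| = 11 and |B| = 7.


In Set, the product A x B is the Cartesian product.
By the universal property, |A x B| = |A| * |B|.
|A x B| = 11 * 7 = 77

77


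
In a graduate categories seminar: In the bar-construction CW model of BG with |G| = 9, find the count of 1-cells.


In the bar-construction CW model of BG, the n-cells are indexed by
n-tuples [g_1|...|g_n] of non-identity elements of G (degenerate
simplices with some g_i = e do not contribute cells), so there are
(|G| - 1)^n n-cells.
For dim = 1 with |G| = 9:
cells = (9 - 1)^1 = 8^1 = 8

8


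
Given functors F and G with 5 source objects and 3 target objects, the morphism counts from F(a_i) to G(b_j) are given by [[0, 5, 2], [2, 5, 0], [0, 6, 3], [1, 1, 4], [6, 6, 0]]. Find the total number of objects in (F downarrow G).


Objects of (F downarrow G) are triples (a, b, h: F(a)->G(b)).
The count equals the sum of all entries in the hom-matrix.
sum(row 0) = 7
sum(row 1) = 7
sum(row 2) = 9
sum(row 3) = 6
sum(row 4) = 12
Grand total = 41

41


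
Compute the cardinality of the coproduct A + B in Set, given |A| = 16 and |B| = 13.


In Set, the coproduct A + B is the disjoint union.
|A + B| = |A| + |B| = 16 + 13 = 29

29


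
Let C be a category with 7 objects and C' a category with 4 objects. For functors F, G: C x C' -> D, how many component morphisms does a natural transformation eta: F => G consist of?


A natural transformation eta: F => G assigns one component morphism per
object of the domain category.
The domain is the product category C x C', so
|Ob(C x C')| = |Ob(C)| * |Ob(C')| = 7 * 4 = 28.
Therefore eta has 28 component morphisms.

28


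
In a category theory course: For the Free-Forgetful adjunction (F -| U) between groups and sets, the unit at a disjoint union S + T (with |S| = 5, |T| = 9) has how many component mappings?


The unit eta_X: X -> U(F(X)) of the Free-Forgetful adjunction
maps each element of X to a generator of F(X). For X = S + T (disjoint
union in Set), |S + T| = |S| + |T|.
Total mappings = 5 + 9 = 14.

14


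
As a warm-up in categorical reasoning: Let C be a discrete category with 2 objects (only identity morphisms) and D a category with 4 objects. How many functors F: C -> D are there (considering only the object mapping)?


A functor from a discrete category C to D is determined by
where each object maps. Each of the 2 objects of C can map
to any of the 4 objects of D independently.
Number of functors = 4^2 = 16

16


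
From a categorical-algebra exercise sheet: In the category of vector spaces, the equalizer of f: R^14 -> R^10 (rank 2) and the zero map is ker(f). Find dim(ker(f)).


The equalizer of f and the zero map is ker(f).
By the rank-nullity theorem: dim(ker(f)) = dim(domain) - rank(f).
dim(ker(f)) = 14 - 2 = 12

12


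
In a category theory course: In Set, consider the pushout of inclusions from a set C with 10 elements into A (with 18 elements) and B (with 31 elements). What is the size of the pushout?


The pushout A +_C B identifies the images of C in A and B.
|A +_C B| = |A| + |B| - |C| (for injections).
= 18 + 31 - 10 = 39

39


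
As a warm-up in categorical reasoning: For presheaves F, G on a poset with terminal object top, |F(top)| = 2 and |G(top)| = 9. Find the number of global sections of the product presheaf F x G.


Global sections of a presheaf on a poset with terminal top satisfy
Gamma(H) ~ H(top). Presheaves admit pointwise products, so
(F x G)(top) = F(top) x G(top) (Cartesian product).
|Gamma(F x G)| = |F(top)| * |G(top)| = 2 * 9 = 18.

18


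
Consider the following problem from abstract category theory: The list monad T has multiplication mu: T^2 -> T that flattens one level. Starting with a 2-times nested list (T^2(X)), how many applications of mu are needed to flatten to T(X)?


Each application of mu: T^2 -> T removes one layer of nesting.
Starting at depth 2 (i.e., T^2(X)), we need to reach T(X).
Number of mu applications = 2 - 1 = 1

1


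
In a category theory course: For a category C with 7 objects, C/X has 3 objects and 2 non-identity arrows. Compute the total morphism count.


In the slice category C/X, objects are morphisms to X.
Identity morphisms: 3 (one per object of C/X).
Non-identity morphisms: 2.
Total = 3 + 2 = 5

5


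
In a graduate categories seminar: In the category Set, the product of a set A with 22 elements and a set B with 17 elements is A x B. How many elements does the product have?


In Set, the product A x B is the Cartesian product.
By the universal property, |A x B| = |A| * |B|.
|A x B| = 22 * 17 = 374

374


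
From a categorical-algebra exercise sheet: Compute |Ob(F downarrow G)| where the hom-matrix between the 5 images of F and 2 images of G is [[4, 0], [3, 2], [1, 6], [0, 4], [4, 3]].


Objects of (F downarrow G) are triples (a, b, h: F(a)->G(b)).
The count equals the sum of all entries in the hom-matrix.
sum(row 0) = 4
sum(row 1) = 5
sum(row 2) = 7
sum(row 3) = 4
sum(row 4) = 7
Grand total = 27

27


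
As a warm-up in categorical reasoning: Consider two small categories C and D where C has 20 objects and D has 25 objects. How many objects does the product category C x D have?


The product category C x D has objects that are pairs (c, d).
Number of pairs = |Ob(C)| * |Ob(D)| = 20 * 25 = 500

500


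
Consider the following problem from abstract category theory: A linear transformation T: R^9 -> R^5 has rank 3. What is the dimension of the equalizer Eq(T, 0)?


The equalizer of f and the zero map is ker(f).
By the rank-nullity theorem: dim(ker(f)) = dim(domain) - rank(f).
dim(ker(f)) = 9 - 3 = 6

6


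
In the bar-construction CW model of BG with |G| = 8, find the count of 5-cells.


In the bar-construction CW model of BG, the n-cells are indexed by
n-tuples [g_1|...|g_n] of non-identity elements of G (degenerate
simplices with some g_i = e do not contribute cells), so there are
(|G| - 1)^n n-cells.
For dim = 5 with |G| = 8:
cells = (8 - 1)^5 = 7^5 = 16807

16807


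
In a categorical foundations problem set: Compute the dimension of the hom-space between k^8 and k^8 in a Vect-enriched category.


In Vect-enriched categories, Hom(k^n, k^m) is the space of m x n matrices.
dim(Hom(k^8, k^8)) = 8 * 8 = 64

64


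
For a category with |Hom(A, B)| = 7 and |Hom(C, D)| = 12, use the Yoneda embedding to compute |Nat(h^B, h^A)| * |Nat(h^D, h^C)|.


By the Yoneda lemma, Nat(h^B, h^A) is isomorphic to Hom(A, B),
so |Nat(h^B, h^A)| = |Hom(A, B)| and |Nat(h^D, h^C)| = |Hom(C, D)|.
|Hom(A, B)| = 7, |Hom(C, D)| = 12.
|Nat(h^B, h^A) x Nat(h^D, h^C)| = 7 * 12 = 84

84


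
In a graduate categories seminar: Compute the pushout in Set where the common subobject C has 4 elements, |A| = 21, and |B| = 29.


The pushout A +_C B identifies the images of C in A and B.
|A +_C B| = |A| + |B| - |C| (for injections).
= 21 + 29 - 4 = 46

46


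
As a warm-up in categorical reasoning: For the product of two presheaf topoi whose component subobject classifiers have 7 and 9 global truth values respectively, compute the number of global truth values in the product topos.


In a product of presheaf topoi E_1 x E_2, the subobject classifier
is Omega = Omega_1 x Omega_2 (componentwise), so
|Omega(top)| = |Omega_1(top_1)| * |Omega_2(top_2)|.
= 7 * 9 = 63.

63


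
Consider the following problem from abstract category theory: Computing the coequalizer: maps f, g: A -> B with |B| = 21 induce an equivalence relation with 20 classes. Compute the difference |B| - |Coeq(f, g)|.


The coequalizer Coeq(f, g) = B / ~ has one element per equivalence class.
|B| = 21, |Coeq(f, g)| = 20.
|B| - |Coeq(f, g)| = 21 - 20 = 1.

1


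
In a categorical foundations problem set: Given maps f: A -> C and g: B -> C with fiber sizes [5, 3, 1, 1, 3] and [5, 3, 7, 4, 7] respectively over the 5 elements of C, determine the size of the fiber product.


The pullback A x_C B consists of pairs (a, b) with f(a) = g(b).
For each element c in C, the fiber product has |f^-1(c)| * |g^-1(c)| elements.
Summing over C: 5 * 5 + 3 * 3 + 1 * 7 + 1 * 4 + 3 * 7
= 25 + 9 + 7 + 4 + 21 = 66

66


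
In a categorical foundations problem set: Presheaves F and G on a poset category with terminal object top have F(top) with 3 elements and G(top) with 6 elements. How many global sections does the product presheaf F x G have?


Global sections of a presheaf on a poset with terminal top satisfy
Gamma(H) ~ H(top). Presheaves admit pointwise products, so
(F x G)(top) = F(top) x G(top) (Cartesian product).
|Gamma(F x G)| = |F(top)| * |G(top)| = 3 * 6 = 18.

18


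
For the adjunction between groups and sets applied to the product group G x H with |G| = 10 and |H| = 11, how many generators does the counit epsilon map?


The counit epsilon_K: F(U(K)) -> K of the Free-Forgetful adjunction
maps |K| generators of F(U(K)) into K. For K = G x H (the product group),
|G x H| = |G| * |H|.
Total generators mapped = 10 * 11 = 110.

110


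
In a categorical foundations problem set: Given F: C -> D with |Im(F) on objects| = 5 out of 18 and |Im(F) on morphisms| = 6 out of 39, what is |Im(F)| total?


The image of F consists of distinct objects and distinct morphisms.
|Im(F)| on objects = 5
|Im(F)| on morphisms = 6
Total image cardinality = 5 + 6 = 11

11


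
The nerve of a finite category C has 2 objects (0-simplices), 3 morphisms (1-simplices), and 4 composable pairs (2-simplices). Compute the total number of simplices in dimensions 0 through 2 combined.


The 2-skeleton of the nerve N(C) consists of simplices in dimensions 0, 1, 2:
  |N(C)_0| = 2 (objects)
  |N(C)_1| = 3 (morphisms)
  |N(C)_2| = 4 (composable pairs)
Total = 2 + 3 + 4 = 9

9


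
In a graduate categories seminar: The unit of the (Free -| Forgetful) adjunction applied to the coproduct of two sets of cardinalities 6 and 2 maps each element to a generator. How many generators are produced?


The unit eta_X: X -> U(F(X)) of the Free-Forgetful adjunction
maps each element of X to a generator of F(X). For X = S + T (disjoint
union in Set), |S + T| = |S| + |T|.
Total mappings = 6 + 2 = 8.

8


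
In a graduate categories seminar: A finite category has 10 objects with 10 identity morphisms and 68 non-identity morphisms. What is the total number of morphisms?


Each object has an identity morphism, giving 10 identities.
Adding the 68 non-identity morphisms:
Total = 10 + 68 = 78

78


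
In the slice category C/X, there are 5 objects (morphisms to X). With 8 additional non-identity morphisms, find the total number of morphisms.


In the slice category C/X, objects are morphisms to X.
Identity morphisms: 5 (one per object of C/X).
Non-identity morphisms: 8.
Total = 5 + 8 = 13

13


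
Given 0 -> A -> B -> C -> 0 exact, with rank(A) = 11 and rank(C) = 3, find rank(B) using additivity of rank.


For a short exact sequence 0 -> A -> B -> C -> 0,
rank is additive: rank(B) = rank(A) + rank(C).
rank(B) = 11 + 3 = 14

14


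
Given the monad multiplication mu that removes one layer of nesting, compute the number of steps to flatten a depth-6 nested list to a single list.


Each application of mu: T^2 -> T removes one layer of nesting.
Starting at depth 6 (i.e., T^6(X)), we need to reach T(X).
Number of mu applications = 6 - 1 = 5

5


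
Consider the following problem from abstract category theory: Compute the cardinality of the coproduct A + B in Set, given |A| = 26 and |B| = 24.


In Set, the coproduct A + B is the disjoint union.
|A + B| = |A| + |B| = 26 + 24 = 50

50


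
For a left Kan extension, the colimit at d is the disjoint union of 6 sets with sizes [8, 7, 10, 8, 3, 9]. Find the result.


Pointwise, the left Kan extension (Lan_F H)(d) is the colimit, indexed
by the comma category (F downarrow d), of H composed with the
projection (F downarrow d) -> C. Here that colimit is given
as a coproduct (disjoint union) of sets, so its cardinality is the
sum of the sizes of the summands.
Coproduct of sets with sizes: 8 + 7 + 10 + 8 + 3 + 9
= 45

45


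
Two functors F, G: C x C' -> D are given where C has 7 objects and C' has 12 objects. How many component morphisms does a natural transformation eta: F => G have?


A natural transformation eta: F => G assigns one component morphism per
object of the domain category.
The domain is the product category C x C', so
|Ob(C x C')| = |Ob(C)| * |Ob(C')| = 7 * 12 = 84.
Therefore eta has 84 component morphisms.

84


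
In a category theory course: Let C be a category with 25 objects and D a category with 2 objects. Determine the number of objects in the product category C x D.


The product category C x D has objects that are pairs (c, d).
Number of pairs = |Ob(C)| * |Ob(D)| = 25 * 2 = 50

50


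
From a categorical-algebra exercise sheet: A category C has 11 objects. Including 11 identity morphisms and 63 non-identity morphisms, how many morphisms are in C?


Each object has an identity morphism, giving 11 identities.
Adding the 63 non-identity morphisms:
Total = 11 + 63 = 74

74


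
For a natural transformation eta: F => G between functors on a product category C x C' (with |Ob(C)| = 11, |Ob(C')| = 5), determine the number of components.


A natural transformation eta: F => G assigns one component morphism per
object of the domain category.
The domain is the product category C x C', so
|Ob(C x C')| = |Ob(C)| * |Ob(C')| = 11 * 5 = 55.
Therefore eta has 55 component morphisms.

55


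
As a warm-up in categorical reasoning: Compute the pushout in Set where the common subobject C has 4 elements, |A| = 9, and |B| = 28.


The pushout A +_C B identifies the images of C in A and B.
|A +_C B| = |A| + |B| - |C| (for injections).
= 9 + 28 - 4 = 33

33


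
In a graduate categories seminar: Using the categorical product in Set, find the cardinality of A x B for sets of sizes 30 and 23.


In Set, the product A x B is the Cartesian product.
By the universal property, |A x B| = |A| * |B|.
|A x B| = 30 * 23 = 690

690


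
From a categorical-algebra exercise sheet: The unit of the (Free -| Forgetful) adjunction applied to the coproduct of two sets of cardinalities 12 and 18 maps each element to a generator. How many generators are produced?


The unit eta_X: X -> U(F(X)) of the Free-Forgetful adjunction
maps each element of X to a generator of F(X). For X = S + T (disjoint
union in Set), |S + T| = |S| + |T|.
Total mappings = 12 + 18 = 30.

30


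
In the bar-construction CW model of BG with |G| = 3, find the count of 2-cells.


In the bar-construction CW model of BG, the n-cells are indexed by
n-tuples [g_1|...|g_n] of non-identity elements of G (degenerate
simplices with some g_i = e do not contribute cells), so there are
(|G| - 1)^n n-cells.
For dim = 2 with |G| = 3:
cells = (3 - 1)^2 = 2^2 = 4

4


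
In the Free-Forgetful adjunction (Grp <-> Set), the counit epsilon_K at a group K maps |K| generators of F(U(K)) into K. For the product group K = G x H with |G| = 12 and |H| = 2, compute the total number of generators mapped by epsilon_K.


The counit epsilon_K: F(U(K)) -> K of the Free-Forgetful adjunction
maps |K| generators of F(U(K)) into K. For K = G x H (the product group),
|G x H| = |G| * |H|.
Total generators mapped = 12 * 2 = 24.

24


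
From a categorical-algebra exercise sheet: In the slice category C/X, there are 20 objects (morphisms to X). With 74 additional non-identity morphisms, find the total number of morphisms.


In the slice category C/X, objects are morphisms to X.
Identity morphisms: 20 (one per object of C/X).
Non-identity morphisms: 74.
Total = 20 + 74 = 94

94


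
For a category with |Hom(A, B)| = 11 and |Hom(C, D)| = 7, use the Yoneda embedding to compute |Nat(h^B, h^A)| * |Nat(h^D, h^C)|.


By the Yoneda lemma, Nat(h^B, h^A) is isomorphic to Hom(A, B),
so |Nat(h^B, h^A)| = |Hom(A, B)| and |Nat(h^D, h^C)| = |Hom(C, D)|.
|Hom(A, B)| = 11, |Hom(C, D)| = 7.
|Nat(h^B, h^A) x Nat(h^D, h^C)| = 11 * 7 = 77

77


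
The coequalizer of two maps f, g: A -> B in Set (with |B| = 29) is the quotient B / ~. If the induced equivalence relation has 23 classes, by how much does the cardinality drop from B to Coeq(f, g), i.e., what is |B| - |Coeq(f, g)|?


The coequalizer Coeq(f, g) = B / ~ has one element per equivalence class.
|B| = 29, |Coeq(f, g)| = 23.
|B| - |Coeq(f, g)| = 29 - 23 = 6.

6


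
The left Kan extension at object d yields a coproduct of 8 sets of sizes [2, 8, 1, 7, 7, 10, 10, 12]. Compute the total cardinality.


Pointwise, the left Kan extension (Lan_F H)(d) is the colimit, indexed
by the comma category (F downarrow d), of H composed with the
projection (F downarrow d) -> C. Here that colimit is given
as a coproduct (disjoint union) of sets, so its cardinality is the
sum of the sizes of the summands.
Coproduct of sets with sizes: 2 + 8 + 1 + 7 + 7 + 10 + 10 + 12
= 57

57


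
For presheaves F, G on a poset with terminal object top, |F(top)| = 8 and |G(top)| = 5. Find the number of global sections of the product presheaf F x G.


Global sections of a presheaf on a poset with terminal top satisfy
Gamma(H) ~ H(top). Presheaves admit pointwise products, so
(F x G)(top) = F(top) x G(top) (Cartesian product).
|Gamma(F x G)| = |F(top)| * |G(top)| = 8 * 5 = 40.

40


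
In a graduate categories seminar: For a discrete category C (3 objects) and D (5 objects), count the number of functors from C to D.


A functor from a discrete category C to D is determined by
where each object maps. Each of the 3 objects of C can map
to any of the 5 objects of D independently.
Number of functors = 5^3 = 125

125


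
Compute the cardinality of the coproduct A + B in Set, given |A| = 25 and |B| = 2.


In Set, the coproduct A + B is the disjoint union.
|A + B| = |A| + |B| = 25 + 2 = 27

27


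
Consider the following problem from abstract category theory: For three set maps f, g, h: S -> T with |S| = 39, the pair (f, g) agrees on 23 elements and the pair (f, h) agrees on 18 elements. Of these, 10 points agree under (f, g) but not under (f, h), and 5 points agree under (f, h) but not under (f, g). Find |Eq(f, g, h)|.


Eq(f, g, h) is the triple-agreement set: points in S where all three
maps take the same value. Using inclusion-exclusion on the pairwise data:
Pair (f, g) agrees on 23 points; pair (f, h) on 18 points.
Points agreeing under (f, g) but not (f, h) = 10; under (f, h) but not (f, g) = 5.
Triple-agreement = agreement-in-(f, g) minus points that agree under (f, g) but not (f, h):
|Eq(f, g, h)| = 23 - 10 = 13
(cross-check via (f, h): 18 - 5 = 13.)

13


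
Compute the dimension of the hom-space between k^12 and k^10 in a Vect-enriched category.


In Vect-enriched categories, Hom(k^n, k^m) is the space of m x n matrices.
dim(Hom(k^12, k^10)) = 10 * 12 = 120

120


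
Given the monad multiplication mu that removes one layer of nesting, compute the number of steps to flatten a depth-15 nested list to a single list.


Each application of mu: T^2 -> T removes one layer of nesting.
Starting at depth 15 (i.e., T^15(X)), we need to reach T(X).
Number of mu applications = 15 - 1 = 14

14


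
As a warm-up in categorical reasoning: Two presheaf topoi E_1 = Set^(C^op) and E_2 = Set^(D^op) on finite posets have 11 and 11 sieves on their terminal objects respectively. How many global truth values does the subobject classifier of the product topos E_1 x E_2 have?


In a product of presheaf topoi E_1 x E_2, the subobject classifier
is Omega = Omega_1 x Omega_2 (componentwise), so
|Omega(top)| = |Omega_1(top_1)| * |Omega_2(top_2)|.
= 11 * 11 = 121.

121


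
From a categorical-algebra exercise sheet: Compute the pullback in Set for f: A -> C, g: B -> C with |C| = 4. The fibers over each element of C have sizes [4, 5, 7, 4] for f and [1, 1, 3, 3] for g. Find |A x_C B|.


The pullback A x_C B consists of pairs (a, b) with f(a) = g(b).
For each element c in C, the fiber product has |f^-1(c)| * |g^-1(c)| elements.
Summing over C: 4 * 1 + 5 * 1 + 7 * 3 + 4 * 3
= 4 + 5 + 21 + 12 = 42

42


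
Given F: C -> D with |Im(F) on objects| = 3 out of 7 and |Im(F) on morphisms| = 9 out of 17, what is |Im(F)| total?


The image of F consists of distinct objects and distinct morphisms.
|Im(F)| on objects = 3
|Im(F)| on morphisms = 9
Total image cardinality = 3 + 9 = 12

12


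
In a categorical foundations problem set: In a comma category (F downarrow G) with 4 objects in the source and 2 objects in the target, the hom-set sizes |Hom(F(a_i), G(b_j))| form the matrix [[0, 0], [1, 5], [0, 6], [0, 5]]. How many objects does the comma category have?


Objects of (F downarrow G) are triples (a, b, h: F(a)->G(b)).
The count equals the sum of all entries in the hom-matrix.
sum(row 0) = 0
sum(row 1) = 6
sum(row 2) = 6
sum(row 3) = 5
Grand total = 17

17


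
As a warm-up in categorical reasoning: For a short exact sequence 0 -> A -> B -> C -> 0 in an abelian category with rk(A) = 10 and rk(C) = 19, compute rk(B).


For a short exact sequence 0 -> A -> B -> C -> 0,
rank is additive: rank(B) = rank(A) + rank(C).
rank(B) = 10 + 19 = 29

29


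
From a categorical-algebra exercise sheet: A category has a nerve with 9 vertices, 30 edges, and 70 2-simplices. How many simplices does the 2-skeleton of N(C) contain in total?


The 2-skeleton of the nerve N(C) consists of simplices in dimensions 0, 1, 2:
  |N(C)_0| = 9 (objects)
  |N(C)_1| = 30 (morphisms)
  |N(C)_2| = 70 (composable pairs)
Total = 9 + 30 + 70 = 109

109


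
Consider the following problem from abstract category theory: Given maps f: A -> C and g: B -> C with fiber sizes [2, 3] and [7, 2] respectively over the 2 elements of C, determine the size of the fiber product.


The pullback A x_C B consists of pairs (a, b) with f(a) = g(b).
For each element c in C, the fiber product has |f^-1(c)| * |g^-1(c)| elements.
Summing over C: 2 * 7 + 3 * 2
= 14 + 6 = 20

20


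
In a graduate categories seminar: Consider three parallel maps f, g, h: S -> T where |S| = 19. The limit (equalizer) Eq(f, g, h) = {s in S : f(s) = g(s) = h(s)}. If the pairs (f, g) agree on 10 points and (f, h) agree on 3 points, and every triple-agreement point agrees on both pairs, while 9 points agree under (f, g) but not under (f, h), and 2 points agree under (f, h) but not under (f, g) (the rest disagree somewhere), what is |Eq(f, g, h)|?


Eq(f, g, h) is the triple-agreement set: points in S where all three
maps take the same value. Using inclusion-exclusion on the pairwise data:
Pair (f, g) agrees on 10 points; pair (f, h) on 3 points.
Points agreeing under (f, g) but not (f, h) = 9; under (f, h) but not (f, g) = 2.
Triple-agreement = agreement-in-(f, g) minus points that agree under (f, g) but not (f, h):
|Eq(f, g, h)| = 10 - 9 = 1
(cross-check via (f, h): 3 - 2 = 1.)

1


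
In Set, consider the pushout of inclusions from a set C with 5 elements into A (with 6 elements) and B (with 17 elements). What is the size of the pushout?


The pushout A +_C B identifies the images of C in A and B.
|A +_C B| = |A| + |B| - |C| (for injections).
= 6 + 17 - 5 = 18

18


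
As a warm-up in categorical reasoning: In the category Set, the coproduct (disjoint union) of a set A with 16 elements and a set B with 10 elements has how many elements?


In Set, the coproduct A + B is the disjoint union.
|A + B| = |A| + |B| = 16 + 10 = 26

26


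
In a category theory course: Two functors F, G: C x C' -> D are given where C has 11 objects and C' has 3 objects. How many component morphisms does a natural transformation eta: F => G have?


A natural transformation eta: F => G assigns one component morphism per
object of the domain category.
The domain is the product category C x C', so
|Ob(C x C')| = |Ob(C)| * |Ob(C')| = 11 * 3 = 33.
Therefore eta has 33 component morphisms.

33


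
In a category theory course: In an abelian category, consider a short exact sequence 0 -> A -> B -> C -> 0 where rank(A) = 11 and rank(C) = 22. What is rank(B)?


For a short exact sequence 0 -> A -> B -> C -> 0,
rank is additive: rank(B) = rank(A) + rank(C).
rank(B) = 11 + 22 = 33

33


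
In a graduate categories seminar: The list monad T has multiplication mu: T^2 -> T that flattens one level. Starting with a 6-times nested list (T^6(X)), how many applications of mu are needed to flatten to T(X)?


Each application of mu: T^2 -> T removes one layer of nesting.
Starting at depth 6 (i.e., T^6(X)), we need to reach T(X).
Number of mu applications = 6 - 1 = 5

5


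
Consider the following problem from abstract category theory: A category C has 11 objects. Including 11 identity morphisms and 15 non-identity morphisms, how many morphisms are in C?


Each object has an identity morphism, giving 11 identities.
Adding the 15 non-identity morphisms:
Total = 11 + 15 = 26

26


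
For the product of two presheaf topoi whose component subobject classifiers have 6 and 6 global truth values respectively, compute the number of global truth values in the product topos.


In a product of presheaf topoi E_1 x E_2, the subobject classifier
is Omega = Omega_1 x Omega_2 (componentwise), so
|Omega(top)| = |Omega_1(top_1)| * |Omega_2(top_2)|.
= 6 * 6 = 36.

36


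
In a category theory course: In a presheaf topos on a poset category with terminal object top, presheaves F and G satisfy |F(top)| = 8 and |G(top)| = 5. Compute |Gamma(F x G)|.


Global sections of a presheaf on a poset with terminal top satisfy
Gamma(H) ~ H(top). Presheaves admit pointwise products, so
(F x G)(top) = F(top) x G(top) (Cartesian product).
|Gamma(F x G)| = |F(top)| * |G(top)| = 8 * 5 = 40.

40


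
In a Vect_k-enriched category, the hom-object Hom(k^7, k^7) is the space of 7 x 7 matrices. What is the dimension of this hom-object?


In Vect-enriched categories, Hom(k^n, k^m) is the space of m x n matrices.
dim(Hom(k^7, k^7)) = 7 * 7 = 49

49


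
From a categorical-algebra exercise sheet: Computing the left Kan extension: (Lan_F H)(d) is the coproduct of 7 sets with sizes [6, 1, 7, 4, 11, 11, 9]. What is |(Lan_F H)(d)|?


Pointwise, the left Kan extension (Lan_F H)(d) is the colimit, indexed
by the comma category (F downarrow d), of H composed with the
projection (F downarrow d) -> C. Here that colimit is given
as a coproduct (disjoint union) of sets, so its cardinality is the
sum of the sizes of the summands.
Coproduct of sets with sizes: 6 + 1 + 7 + 4 + 11 + 11 + 9
= 49

49


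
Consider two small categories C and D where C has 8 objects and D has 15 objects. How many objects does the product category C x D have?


The product category C x D has objects that are pairs (c, d).
Number of pairs = |Ob(C)| * |Ob(D)| = 8 * 15 = 120

120


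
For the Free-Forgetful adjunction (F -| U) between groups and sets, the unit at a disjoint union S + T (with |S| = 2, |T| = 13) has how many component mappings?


The unit eta_X: X -> U(F(X)) of the Free-Forgetful adjunction
maps each element of X to a generator of F(X). For X = S + T (disjoint
union in Set), |S + T| = |S| + |T|.
Total mappings = 2 + 13 = 15.

15


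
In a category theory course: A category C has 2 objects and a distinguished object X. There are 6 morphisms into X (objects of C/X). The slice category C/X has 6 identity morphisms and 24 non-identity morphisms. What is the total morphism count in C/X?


In the slice category C/X, objects are morphisms to X.
Identity morphisms: 6 (one per object of C/X).
Non-identity morphisms: 24.
Total = 6 + 24 = 30

30


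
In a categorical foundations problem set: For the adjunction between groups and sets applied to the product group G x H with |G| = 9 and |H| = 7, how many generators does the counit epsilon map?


The counit epsilon_K: F(U(K)) -> K of the Free-Forgetful adjunction
maps |K| generators of F(U(K)) into K. For K = G x H (the product group),
|G x H| = |G| * |H|.
Total generators mapped = 9 * 7 = 63.

63


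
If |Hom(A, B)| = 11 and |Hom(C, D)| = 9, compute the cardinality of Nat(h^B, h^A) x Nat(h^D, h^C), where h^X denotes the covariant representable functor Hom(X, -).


By the Yoneda lemma, Nat(h^B, h^A) is isomorphic to Hom(A, B),
so |Nat(h^B, h^A)| = |Hom(A, B)| and |Nat(h^D, h^C)| = |Hom(C, D)|.
|Hom(A, B)| = 11, |Hom(C, D)| = 9.
|Nat(h^B, h^A) x Nat(h^D, h^C)| = 11 * 9 = 99

99


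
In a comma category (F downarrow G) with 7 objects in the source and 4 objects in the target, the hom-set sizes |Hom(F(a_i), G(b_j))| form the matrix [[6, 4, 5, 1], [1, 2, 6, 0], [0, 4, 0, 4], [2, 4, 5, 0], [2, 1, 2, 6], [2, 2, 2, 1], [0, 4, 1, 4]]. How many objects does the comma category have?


Objects of (F downarrow G) are triples (a, b, h: F(a)->G(b)).
The count equals the sum of all entries in the hom-matrix.
sum(row 0) = 16
sum(row 1) = 9
sum(row 2) = 8
sum(row 3) = 11
sum(row 4) = 11
sum(row 5) = 7
sum(row 6) = 9
Grand total = 71

71


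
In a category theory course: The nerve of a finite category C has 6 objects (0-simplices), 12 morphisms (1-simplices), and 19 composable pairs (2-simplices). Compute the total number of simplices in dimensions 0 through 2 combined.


The 2-skeleton of the nerve N(C) consists of simplices in dimensions 0, 1, 2:
  |N(C)_0| = 6 (objects)
  |N(C)_1| = 12 (morphisms)
  |N(C)_2| = 19 (composable pairs)
Total = 6 + 12 + 19 = 37

37


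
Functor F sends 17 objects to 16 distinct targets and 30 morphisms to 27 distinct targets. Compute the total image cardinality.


The image of F consists of distinct objects and distinct morphisms.
|Im(F)| on objects = 16
|Im(F)| on morphisms = 27
Total image cardinality = 16 + 27 = 43

43
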